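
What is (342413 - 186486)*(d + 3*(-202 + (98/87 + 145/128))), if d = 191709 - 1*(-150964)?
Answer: 197992652844001/3712 ≈ 5.3339e+10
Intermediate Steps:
d = 342673 (d = 191709 + 150964 = 342673)
(342413 - 186486)*(d + 3*(-202 + (98/87 + 145/128))) = (342413 - 186486)*(342673 + 3*(-202 + (98/87 + 145/128))) = 155927*(342673 + 3*(-202 + (98*(1/87) + 145*(1/128)))) = 155927*(342673 + 3*(-202 + (98/87 + 145/128))) = 155927*(342673 + 3*(-202 + 25159/11136)) = 155927*(342673 + 3*(-2224313/11136)) = 155927*(342673 - 2224313/3712) = 155927*(1269777863/3712) = 197992652844001/3712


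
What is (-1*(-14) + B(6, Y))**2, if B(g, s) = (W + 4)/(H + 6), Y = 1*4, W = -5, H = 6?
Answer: 27889/144 ≈ 193.67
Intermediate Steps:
Y = 4
B(g, s) = -1/12 (B(g, s) = (-5 + 4)/(6 + 6) = -1/12)
(-1*(-14) + B(6, Y))**2 = (-1*(-14) - 1/12)**2 = (14 - 1/12)**2 = (167/12)**2 = 27889/144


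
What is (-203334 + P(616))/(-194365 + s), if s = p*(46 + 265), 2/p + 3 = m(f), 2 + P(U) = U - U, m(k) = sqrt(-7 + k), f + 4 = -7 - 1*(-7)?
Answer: 197701864444/189070205391 - 31618748*I*sqrt(11)/189070205391 ≈ 1.0457 - 0.00055465*I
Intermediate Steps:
f = -4 (f = -4 + (-7 - 1*(-7)) = -4 + (-7 + 7) = -4 + 0 = -4)
P(U) = -2 (P(U) = -2 + (U - U) = -2 + 0 = -2)
p = 2/(-3 + I*sqrt(11)) (p = 2/(-3 + sqrt(-7 - 4)) = 2/(-3 + sqrt(-11)) = 2/(-3 + I*sqrt(11)) ≈ -0.3 - 0.33166*I)
s = -933/10 - 311*I*sqrt(11)/10 (s = (-3/10 - I*sqrt(11)/10)*(46 + 265) = (-3/10 - I*sqrt(11)/10)*311 = -933/10 - 311*I*sqrt(11)/10 ≈ -93.3 - 103.15*I)
(-203334 + P(616))/(-194365 + s) = (-203334 - 2)/(-194365 + (-933/10 - 311*I*sqrt(11)/10)) = -203336/(-1944583/10 - 311*I*sqrt(11)/10)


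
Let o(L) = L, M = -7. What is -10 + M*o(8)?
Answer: -66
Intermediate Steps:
-10 + M*o(8) = -10 - 7*8 = -10 - 56 = -66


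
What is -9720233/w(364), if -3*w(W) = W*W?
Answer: 29160699/132496 ≈ 220.09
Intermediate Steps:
w(W) = -W**2/3 (w(W) = -W*W/3 = -W**2/3)
-9720233/w(364) = -9720233/((-1/3*364**2)) = -9720233/((-1/3*132496)) = -9720233/(-132496/3) = -9720233*(-3/132496) = 29160699/132496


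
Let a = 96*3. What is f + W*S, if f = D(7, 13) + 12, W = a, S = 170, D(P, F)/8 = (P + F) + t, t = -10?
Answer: 49052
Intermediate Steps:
D(P, F) = -80 + 8*F + 8*P (D(P, F) = 8*((P + F) - 10) = 8*((F + P) - 10) = 8*(-10 + F + P) = -80 + 8*F + 8*P)
a = 288
W = 288
f = 92 (f = (-80 + 8*13 + 8*7) + 12 = (-80 + 104 + 56) + 12 = 80 + 12 = 92)
f + W*S = 92 + 288*170 = 92 + 48960 = 49052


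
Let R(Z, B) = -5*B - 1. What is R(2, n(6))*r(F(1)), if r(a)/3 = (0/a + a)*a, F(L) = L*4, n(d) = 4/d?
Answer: -208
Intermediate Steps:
R(Z, B) = -1 - 5*B
F(L) = 4*L
r(a) = 3*a**2 (r(a) = 3*((0/a + a)*a) = 3*((0 + a)*a) = 3*(a*a) = 3*a**2)
R(2, n(6))*r(F(1)) = (-1 - 20/6)*(3*(4*1)**2) = (-1 - 20/6)*(3*4**2) = (-1 - 5*2/3)*(3*16) = (-1 - 10/3)*48 = -13/3*48 = -208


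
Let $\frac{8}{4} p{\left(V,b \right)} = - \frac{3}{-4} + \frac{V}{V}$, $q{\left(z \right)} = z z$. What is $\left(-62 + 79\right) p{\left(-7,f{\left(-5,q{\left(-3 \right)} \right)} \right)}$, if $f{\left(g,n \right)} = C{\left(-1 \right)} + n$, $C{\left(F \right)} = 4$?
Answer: $\frac{119}{8} \approx 14.875$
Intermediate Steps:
$q{\left(z \right)} = z^{2}$
$f{\left(g,n \right)} = 4 + n$
$p{\left(V,b \right)} = \frac{7}{8}$ ($p{\left(V,b \right)} = \frac{- \frac{3}{-4} + \frac{V}{V}}{2} = \frac{\left(-3\right) \left(- \frac{1}{4}\right) + 1}{2} = \frac{\frac{3}{4} + 1}{2} = \frac{1}{2} \cdot \frac{7}{4} = \frac{7}{8}$)
$\left(-62 + 79\right) p{\left(-7,f{\left(-5,q{\left(-3 \right)} \right)} \right)} = \left(-62 + 79\right) \frac{7}{8} = 17 \cdot \frac{7}{8} = \frac{119}{8}$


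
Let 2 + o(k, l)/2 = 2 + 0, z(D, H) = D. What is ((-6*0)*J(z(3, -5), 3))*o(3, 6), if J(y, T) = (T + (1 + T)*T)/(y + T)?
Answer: 0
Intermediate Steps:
o(k, l) = 0 (o(k, l) = -4 + 2*(2 + 0) = -4 + 2*2 = -4 + 4 = 0)
J(y, T) = (T + T*(1 + T))/(T + y)
((-6*0)*J(z(3, -5), 3))*o(3, 6) = ((-6*0)*(3*(2 + 3)/(3 + 3)))*0 = (0*(3*5/6))*0 = (0*(3*(1/6)*5))*0 = (0*(5/2))*0 = 0*0 = 0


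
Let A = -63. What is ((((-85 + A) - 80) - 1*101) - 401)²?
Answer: 532900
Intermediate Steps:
((((-85 + A) - 80) - 1*101) - 401)² = ((((-85 - 63) - 80) - 1*101) - 401)² = (((-148 - 80) - 101) - 401)² = ((-228 - 101) - 401)² = (-329 - 401)² = (-730)² = 532900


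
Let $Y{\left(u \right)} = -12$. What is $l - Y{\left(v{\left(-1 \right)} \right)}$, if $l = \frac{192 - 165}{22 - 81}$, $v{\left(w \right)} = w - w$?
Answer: $\frac{681}{59} \approx 11.542$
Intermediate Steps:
$v{\left(w \right)} = 0$
$l = - \frac{27}{59}$ ($l = \frac{27}{-59} = 27 \left(- \frac{1}{59}\right) = - \frac{27}{59} \approx -0.45763$)
$l - Y{\left(v{\left(-1 \right)} \right)} = - \frac{27}{59} - -12 = - \frac{27}{59} + 12 = \frac{681}{59}$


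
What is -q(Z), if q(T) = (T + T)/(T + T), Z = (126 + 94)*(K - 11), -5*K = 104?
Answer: -1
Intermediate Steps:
K = -104/5 (K = -1/5*104 = -104/5 ≈ -20.800)
Z = -6996 (Z = (126 + 94)*(-104/5 - 11) = 220*(-159/5) = -6996)
q(T) = 1 (q(T) = (2*T)/((2*T)) = (2*T)*(1/(2*T)) = 1)
-q(Z) = -1*1 = -1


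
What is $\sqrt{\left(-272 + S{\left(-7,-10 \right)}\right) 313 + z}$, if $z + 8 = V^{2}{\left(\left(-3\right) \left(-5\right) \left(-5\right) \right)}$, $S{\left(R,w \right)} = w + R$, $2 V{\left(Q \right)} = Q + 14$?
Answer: $\frac{i \sqrt{358139}}{2} \approx 299.22 i$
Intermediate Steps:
$V{\left(Q \right)} = 7 + \frac{Q}{2}$ ($V{\left(Q \right)} = \frac{Q + 14}{2} = \frac{14 + Q}{2} = 7 + \frac{Q}{2}$)
$S{\left(R,w \right)} = R + w$
$z = \frac{3689}{4}$ ($z = -8 + \left(7 + \frac{\left(-3\right) \left(-5\right) \left(-5\right)}{2}\right)^{2} = -8 + \left(7 + \frac{15 \left(-5\right)}{2}\right)^{2} = -8 + \left(7 + \frac{1}{2} \left(-75\right)\right)^{2} = -8 + \left(7 - \frac{75}{2}\right)^{2} = -8 + \left(- \frac{61}{2}\right)^{2} = -8 + \frac{3721}{4} = \frac{3689}{4} \approx 922.25$)
$\sqrt{\left(-272 + S{\left(-7,-10 \right)}\right) 313 + z} = \sqrt{\left(-272 - 17\right) 313 + \frac{3689}{4}} = \sqrt{\left(-289\right) 313 + \frac{3689}{4}} = \sqrt{-90457 + \frac{3689}{4}} = \sqrt{- \frac{358139}{4}} = \frac{i \sqrt{358139}}{2}$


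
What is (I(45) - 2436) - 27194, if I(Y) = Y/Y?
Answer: -29629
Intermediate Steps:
I(Y) = 1
(I(45) - 2436) - 27194 = (1 - 2436) - 27194 = -2435 - 27194 = -29629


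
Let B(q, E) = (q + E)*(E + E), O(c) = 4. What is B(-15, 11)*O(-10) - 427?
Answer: -779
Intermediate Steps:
B(q, E) = 2*E*(E + q) (B(q, E) = (E + q)*(2*E) = 2*E*(E + q))
B(-15, 11)*O(-10) - 427 = (2*11*(11 - 15))*4 - 427 = (2*11*(-4))*4 - 427 = -88*4 - 427 = -352 - 427 = -779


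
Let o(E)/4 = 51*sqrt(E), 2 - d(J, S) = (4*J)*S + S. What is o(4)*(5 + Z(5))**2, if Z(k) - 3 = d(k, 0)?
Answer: 40800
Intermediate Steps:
d(J, S) = 2 - S - 4*J*S (d(J, S) = 2 - ((4*J)*S + S) = 2 - (4*J*S + S) = 2 - (S + 4*J*S) = 2 + (-S - 4*J*S) = 2 - S - 4*J*S)
Z(k) = 5 (Z(k) = 3 + (2 - 1*0 - 4*k*0) = 3 + (2 + 0 + 0) = 3 + 2 = 5)
o(E) = 204*sqrt(E) (o(E) = 4*(51*sqrt(E)) = 204*sqrt(E))
o(4)*(5 + Z(5))**2 = (204*sqrt(4))*(5 + 5)**2 = (204*2)*10**2 = 408*100 = 40800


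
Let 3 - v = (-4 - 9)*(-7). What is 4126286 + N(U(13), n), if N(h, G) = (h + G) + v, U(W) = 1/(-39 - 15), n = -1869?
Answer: 222713765/54 ≈ 4.1243e+6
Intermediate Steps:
v = -88 (v = 3 - (-4 - 9)*(-7) = 3 - (-13)*(-7) = 3 - 1*91 = 3 - 91 = -88)
U(W) = -1/54 (U(W) = 1/(-54) = -1/54)
N(h, G) = -88 + G + h (N(h, G) = (h + G) - 88 = (G + h) - 88 = -88 + G + h)
4126286 + N(U(13), n) = 4126286 + (-88 - 1869 - 1/54) = 4126286 - 105679/54 = 222713765/54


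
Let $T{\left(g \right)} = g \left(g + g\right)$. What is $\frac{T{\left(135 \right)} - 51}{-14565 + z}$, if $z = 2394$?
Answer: $- \frac{12133}{4057} \approx -2.9906$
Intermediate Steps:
$T{\left(g \right)} = 2 g^{2}$ ($T{\left(g \right)} = g 2 g = 2 g^{2}$)
$\frac{T{\left(135 \right)} - 51}{-14565 + z} = \frac{2 \cdot 135^{2} - 51}{-14565 + 2394} = \frac{2 \cdot 18225 - 51}{-12171} = \left(36450 - 51\right) \left(- \frac{1}{12171}\right) = 36399 \left(- \frac{1}{12171}\right) = - \frac{12133}{4057}$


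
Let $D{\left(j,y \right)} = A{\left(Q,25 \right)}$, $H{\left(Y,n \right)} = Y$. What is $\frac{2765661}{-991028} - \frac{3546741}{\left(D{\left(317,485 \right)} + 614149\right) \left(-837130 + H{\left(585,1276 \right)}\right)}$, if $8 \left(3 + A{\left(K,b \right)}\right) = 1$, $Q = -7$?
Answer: $- \frac{3789026365193165807}{1357737086963321980} \approx -2.7907$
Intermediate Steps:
$A{\left(K,b \right)} = - \frac{23}{8}$ ($A{\left(K,b \right)} = -3 + \frac{1}{8} \cdot 1 = -3 + \frac{1}{8} = - \frac{23}{8}$)
$D{\left(j,y \right)} = - \frac{23}{8}$
$\frac{2765661}{-991028} - \frac{3546741}{\left(D{\left(317,485 \right)} + 614149\right) \left(-837130 + H{\left(585,1276 \right)}\right)} = \frac{2765661}{-991028} - \frac{3546741}{\left(- \frac{23}{8} + 614149\right) \left(-837130 + 585\right)} = 2765661 \left(- \frac{1}{991028}\right) - \frac{3546741}{\frac{4913169}{8} \left(-836545\right)} = - \frac{2765661}{991028} - \frac{3546741}{- \frac{4110086961105}{8}} = - \frac{2765661}{991028} - - \frac{9457976}{1370028987035} = - \frac{2765661}{991028} + \frac{9457976}{1370028987035} = - \frac{3789026365193165807}{1357737086963321980}$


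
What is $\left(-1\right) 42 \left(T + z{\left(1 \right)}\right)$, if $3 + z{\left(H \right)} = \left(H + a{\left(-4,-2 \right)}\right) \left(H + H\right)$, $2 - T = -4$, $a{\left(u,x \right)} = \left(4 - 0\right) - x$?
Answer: $-714$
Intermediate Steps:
$a{\left(u,x \right)} = 4 - x$ ($a{\left(u,x \right)} = \left(4 + 0\right) - x = 4 - x$)
$T = 6$ ($T = 2 - -4 = 2 + 4 = 6$)
$z{\left(H \right)} = -3 + 2 H \left(6 + H\right)$ ($z{\left(H \right)} = -3 + \left(H + \left(4 - -2\right)\right) \left(H + H\right) = -3 + \left(H + \left(4 + 2\right)\right) 2 H = -3 + \left(H + 6\right) 2 H = -3 + \left(6 + H\right) 2 H = -3 + 2 H \left(6 + H\right)$)
$\left(-1\right) 42 \left(T + z{\left(1 \right)}\right) = \left(-1\right) 42 \left(6 + \left(-3 + 2 \cdot 1^{2} + 12 \cdot 1\right)\right) = - 42 \left(6 + \left(-3 + 2 \cdot 1 + 12\right)\right) = - 42 \left(6 + \left(-3 + 2 + 12\right)\right) = - 42 \left(6 + 11\right) = \left(-42\right) 17 = -714$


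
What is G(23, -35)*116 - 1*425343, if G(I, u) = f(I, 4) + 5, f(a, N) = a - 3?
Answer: -422443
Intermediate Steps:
f(a, N) = -3 + a
G(I, u) = 2 + I (G(I, u) = (-3 + I) + 5 = 2 + I)
G(23, -35)*116 - 1*425343 = (2 + 23)*116 - 1*425343 = 25*116 - 425343 = 2900 - 425343 = -422443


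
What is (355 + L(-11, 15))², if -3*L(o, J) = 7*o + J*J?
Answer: 840889/9 ≈ 93432.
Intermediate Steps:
L(o, J) = -7*o/3 - J²/3 (L(o, J) = -(7*o + J*J)/3 = -(7*o + J²)/3 = -(J² + 7*o)/3 = -7*o/3 - J²/3)
(355 + L(-11, 15))² = (355 + (-7/3*(-11) - ⅓*15²))² = (355 + (77/3 - ⅓*225))² = (355 + (77/3 - 75))² = (355 - 148/3)² = (917/3)² = 840889/9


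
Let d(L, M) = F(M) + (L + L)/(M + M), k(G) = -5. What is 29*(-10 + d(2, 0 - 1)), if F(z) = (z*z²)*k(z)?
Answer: -203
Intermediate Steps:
F(z) = -5*z³ (F(z) = (z*z²)*(-5) = z³*(-5) = -5*z³)
d(L, M) = -5*M³ + L/M (d(L, M) = -5*M³ + (L + L)/(M + M) = -5*M³ + (2*L)/((2*M)) = -5*M³ + (2*L)*(1/(2*M)) = -5*M³ + L/M)
29*(-10 + d(2, 0 - 1)) = 29*(-10 + (2 - 5*(0 - 1)⁴)/(0 - 1)) = 29*(-10 + (2 - 5*(-1)⁴)/(-1)) = 29*(-10 - (2 - 5*1)) = 29*(-10 - (2 - 5)) = 29*(-10 - 1*(-3)) = 29*(-10 + 3) = 29*(-7) = -203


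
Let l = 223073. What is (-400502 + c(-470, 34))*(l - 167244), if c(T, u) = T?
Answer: -22385865788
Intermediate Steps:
(-400502 + c(-470, 34))*(l - 167244) = (-400502 - 470)*(223073 - 167244) = -400972*55829 = -22385865788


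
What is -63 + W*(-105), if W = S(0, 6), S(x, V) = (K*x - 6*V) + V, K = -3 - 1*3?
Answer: 3087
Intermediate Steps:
K = -6 (K = -3 - 3 = -6)
S(x, V) = -6*x - 5*V (S(x, V) = (-6*x - 6*V) + V = (-6*V - 6*x) + V = -6*x - 5*V)
W = -30 (W = -6*0 - 5*6 = 0 - 30 = -30)
-63 + W*(-105) = -63 - 30*(-105) = -63 + 3150 = 3087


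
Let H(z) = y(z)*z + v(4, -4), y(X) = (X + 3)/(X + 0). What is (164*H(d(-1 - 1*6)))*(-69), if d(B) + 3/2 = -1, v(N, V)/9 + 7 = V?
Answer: 1114626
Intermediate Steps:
y(X) = (3 + X)/X
v(N, V) = -63 + 9*V
d(B) = -5/2 (d(B) = -3/2 - 1 = -5/2)
H(z) = -96 + z (H(z) = ((3 + z)/z)*z + (-63 + 9*(-4)) = (3 + z) + (-63 - 36) = (3 + z) - 99 = -96 + z)
(164*H(d(-1 - 1*6)))*(-69) = (164*(-96 - 5/2))*(-69) = (164*(-197/2))*(-69) = -16154*(-69) = 1114626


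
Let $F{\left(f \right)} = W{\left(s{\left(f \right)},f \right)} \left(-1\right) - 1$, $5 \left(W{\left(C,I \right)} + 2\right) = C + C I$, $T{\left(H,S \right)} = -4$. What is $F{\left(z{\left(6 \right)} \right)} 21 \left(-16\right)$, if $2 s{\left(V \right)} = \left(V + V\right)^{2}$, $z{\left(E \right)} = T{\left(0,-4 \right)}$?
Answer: $- \frac{33936}{5} \approx -6787.2$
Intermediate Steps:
$z{\left(E \right)} = -4$
$s{\left(V \right)} = 2 V^{2}$ ($s{\left(V \right)} = \frac{\left(V + V\right)^{2}}{2} = \frac{\left(2 V\right)^{2}}{2} = \frac{4 V^{2}}{2} = 2 V^{2}$)
$W{\left(C,I \right)} = -2 + \frac{C}{5} + \frac{C I}{5}$ ($W{\left(C,I \right)} = -2 + \frac{C + C I}{5} = -2 + \left(\frac{C}{5} + \frac{C I}{5}\right) = -2 + \frac{C}{5} + \frac{C I}{5}$)
$F{\left(f \right)} = 1 - \frac{2 f^{2}}{5} - \frac{2 f^{3}}{5}$ ($F{\left(f \right)} = \left(-2 + \frac{2 f^{2}}{5} + \frac{2 f^{2} f}{5}\right) \left(-1\right) - 1 = \left(-2 + \frac{2 f^{2}}{5} + \frac{2 f^{3}}{5}\right) \left(-1\right) - 1 = \left(2 - \frac{2 f^{2}}{5} - \frac{2 f^{3}}{5}\right) - 1 = 1 - \frac{2 f^{2}}{5} - \frac{2 f^{3}}{5}$)
$F{\left(z{\left(6 \right)} \right)} 21 \left(-16\right) = \left(1 - \frac{2 \left(-4\right)^{2}}{5} - \frac{2 \left(-4\right)^{3}}{5}\right) 21 \left(-16\right) = \left(1 - \frac{32}{5} - - \frac{128}{5}\right) 21 \left(-16\right) = \left(1 - \frac{32}{5} + \frac{128}{5}\right) 21 \left(-16\right) = \frac{101}{5} \cdot 21 \left(-16\right) = \frac{2121}{5} \left(-16\right) = - \frac{33936}{5}$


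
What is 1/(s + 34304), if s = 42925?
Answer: 1/77229 ≈ 1.2948e-5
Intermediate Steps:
1/(s + 34304) = 1/(42925 + 34304) = 1/77229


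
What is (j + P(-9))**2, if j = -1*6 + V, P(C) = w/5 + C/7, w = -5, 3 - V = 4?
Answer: 4225/49 ≈ 86.224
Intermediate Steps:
V = -1 (V = 3 - 1*4 = 3 - 4 = -1)
P(C) = -1 + C/7 (P(C) = -5/5 + C/7 = -5*1/5 + C*(1/7) = -1 + C/7)
j = -7 (j = -1*6 - 1 = -6 - 1 = -7)
(j + P(-9))**2 = (-7 + (-1 + (1/7)*(-9)))**2 = (-7 + (-1 - 9/7))**2 = (-7 - 16/7)**2 = (-65/7)**2 = 4225/49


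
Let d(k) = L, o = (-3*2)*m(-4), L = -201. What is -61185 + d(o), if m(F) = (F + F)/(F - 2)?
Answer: -61386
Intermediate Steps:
m(F) = 2*F/(-2 + F) (m(F) = (2*F)/(-2 + F) = 2*F/(-2 + F))
o = -8 (o = (-3*2)*(2*(-4)/(-2 - 4)) = -12*(-4)/(-6) = -12*(-4)*(-1)/6 = -6*4/3 = -8)
d(k) = -201
-61185 + d(o) = -61185 - 201 = -61386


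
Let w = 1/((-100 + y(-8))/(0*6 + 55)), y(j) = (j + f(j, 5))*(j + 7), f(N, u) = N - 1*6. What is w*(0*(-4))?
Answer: 0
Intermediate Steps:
f(N, u) = -6 + N (f(N, u) = N - 6 = -6 + N)
y(j) = (-6 + 2*j)*(7 + j) (y(j) = (j + (-6 + j))*(j + 7) = (-6 + 2*j)*(7 + j))
w = -55/78 (w = 1/((-100 + (-42 + 2*(-8)² + 8*(-8)))/(0*6 + 55)) = 1/((-100 + (-42 + 2*64 - 64))/(0 + 55)) = 1/((-100 + (-42 + 128 - 64))/55) = 1/((-100 + 22)*(1/55)) = 1/(-78*1/55) = 1/(-78/55) = -55/78 ≈ -0.70513)
w*(0*(-4)) = -0*(-4) = -55/78*0 = 0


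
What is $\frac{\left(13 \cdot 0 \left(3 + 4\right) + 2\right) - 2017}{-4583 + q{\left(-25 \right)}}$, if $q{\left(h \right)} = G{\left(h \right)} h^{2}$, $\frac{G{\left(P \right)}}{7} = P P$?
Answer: $- \frac{155}{209984} \approx -0.00073815$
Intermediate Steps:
$G{\left(P \right)} = 7 P^{2}$ ($G{\left(P \right)} = 7 P P = 7 P^{2}$)
$q{\left(h \right)} = 7 h^{4}$ ($q{\left(h \right)} = 7 h^{2} h^{2} = 7 h^{4}$)
$\frac{\left(13 \cdot 0 \left(3 + 4\right) + 2\right) - 2017}{-4583 + q{\left(-25 \right)}} = \frac{\left(13 \cdot 0 \left(3 + 4\right) + 2\right) - 2017}{-4583 + 7 \left(-25\right)^{4}} = \frac{\left(13 \cdot 0 \cdot 7 + 2\right) - 2017}{-4583 + 7 \cdot 390625} = \frac{\left(13 \cdot 0 + 2\right) - 2017}{-4583 + 2734375} = \frac{\left(0 + 2\right) - 2017}{2729792} = \left(2 - 2017\right) \frac{1}{2729792} = \left(-2015\right) \frac{1}{2729792} = - \frac{155}{209984}$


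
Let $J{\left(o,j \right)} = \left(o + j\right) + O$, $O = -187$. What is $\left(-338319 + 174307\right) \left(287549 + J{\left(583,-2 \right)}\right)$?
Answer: $-47226107316$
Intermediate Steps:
$J{\left(o,j \right)} = -187 + j + o$ ($J{\left(o,j \right)} = \left(o + j\right) - 187 = \left(j + o\right) - 187 = -187 + j + o$)
$\left(-338319 + 174307\right) \left(287549 + J{\left(583,-2 \right)}\right) = \left(-338319 + 174307\right) \left(287549 - -394\right) = - 164012 \left(287549 + 394\right) = \left(-164012\right) 287943 = -47226107316$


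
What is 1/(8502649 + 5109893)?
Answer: 1/13612542 ≈ 7.3462e-8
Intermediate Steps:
1/(8502649 + 5109893) = 1/13612542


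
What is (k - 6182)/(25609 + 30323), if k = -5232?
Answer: -5707/27966 ≈ -0.20407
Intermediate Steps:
(k - 6182)/(25609 + 30323) = (-5232 - 6182)/(25609 + 30323) = -11414/55932 = -11414*1/55932 = -5707/27966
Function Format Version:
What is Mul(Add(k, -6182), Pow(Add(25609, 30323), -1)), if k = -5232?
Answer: Rational(-5707, 27966) ≈ -0.20407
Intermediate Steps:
Mul(Add(k, -6182), Pow(Add(25609, 30323), -1)) = Mul(Add(-5232, -6182), Pow(Add(25609, 30323), -1)) = Mul(-11414, Pow(55932, -1)) = Mul(-11414, Rational(1, 55932)) = Rational(-5707, 27966)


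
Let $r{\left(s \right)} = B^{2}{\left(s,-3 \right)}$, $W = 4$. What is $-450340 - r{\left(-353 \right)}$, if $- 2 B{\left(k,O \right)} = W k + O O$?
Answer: $- \frac{3769769}{4} \approx -9.4244 \cdot 10^{5}$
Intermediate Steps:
$B{\left(k,O \right)} = - 2 k - \frac{O^{2}}{2}$ ($B{\left(k,O \right)} = - \frac{4 k + O O}{2} = - \frac{4 k + O^{2}}{2} = - \frac{O^{2} + 4 k}{2} = - 2 k - \frac{O^{2}}{2}$)
$r{\left(s \right)} = \left(- \frac{9}{2} - 2 s\right)^{2}$ ($r{\left(s \right)} = \left(- 2 s - \frac{\left(-3\right)^{2}}{2}\right)^{2} = \left(- 2 s - \frac{9}{2}\right)^{2} = \left(- \frac{9}{2} - 2 s\right)^{2}$)
$-450340 - r{\left(-353 \right)} = -450340 - \frac{\left(9 + 4 \left(-353\right)\right)^{2}}{4} = -450340 - \frac{\left(9 - 1412\right)^{2}}{4} = -450340 - \frac{\left(-1403\right)^{2}}{4} = -450340 - \frac{1}{4} \cdot 1968409 = -450340 - \frac{1968409}{4} = - \frac{3769769}{4}$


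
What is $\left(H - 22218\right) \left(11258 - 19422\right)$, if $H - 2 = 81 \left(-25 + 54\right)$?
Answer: $162194188$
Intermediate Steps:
$H = 2351$ ($H = 2 + 81 \left(-25 + 54\right) = 2 + 81 \cdot 29 = 2 + 2349 = 2351$)
$\left(H - 22218\right) \left(11258 - 19422\right) = \left(2351 - 22218\right) \left(11258 - 19422\right) = \left(-19867\right) \left(-8164\right) = 162194188$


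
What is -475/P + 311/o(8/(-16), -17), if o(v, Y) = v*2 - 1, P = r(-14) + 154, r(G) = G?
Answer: -4449/28 ≈ -158.89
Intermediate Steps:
P = 140 (P = -14 + 154 = 140)
o(v, Y) = -1 + 2*v (o(v, Y) = 2*v - 1 = -1 + 2*v)
-475/P + 311/o(8/(-16), -17) = -475/140 + 311/(-1 + 2*(8/(-16))) = -475*1/140 + 311/(-1 + 2*(8*(-1/16))) = -95/28 + 311/(-1 + 2*(-1/2)) = -95/28 + 311/(-1 - 1) = -95/28 + 311/(-2) = -95/28 + 311*(-1/2) = -95/28 - 311/2 = -4449/28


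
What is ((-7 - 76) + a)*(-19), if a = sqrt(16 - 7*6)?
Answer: 1577 - 19*I*sqrt(26) ≈ 1577.0 - 96.881*I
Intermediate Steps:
a = I*sqrt(26) (a = sqrt(16 - 42) = sqrt(-26) = I*sqrt(26) ≈ 5.099*I)
((-7 - 76) + a)*(-19) = ((-7 - 76) + I*sqrt(26))*(-19) = (-83 + I*sqrt(26))*(-19) = 1577 - 19*I*sqrt(26)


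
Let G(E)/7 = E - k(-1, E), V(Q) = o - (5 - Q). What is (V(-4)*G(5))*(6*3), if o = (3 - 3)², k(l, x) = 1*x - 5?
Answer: -5670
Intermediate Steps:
k(l, x) = -5 + x (k(l, x) = x - 5 = -5 + x)
o = 0 (o = 0² = 0)
V(Q) = -5 + Q (V(Q) = 0 - (5 - Q) = 0 + (-5 + Q) = -5 + Q)
G(E) = 35 (G(E) = 7*(E - (-5 + E)) = 7*(E + (5 - E)) = 7*5 = 35)
(V(-4)*G(5))*(6*3) = ((-5 - 4)*35)*(6*3) = -9*35*18 = -315*18 = -5670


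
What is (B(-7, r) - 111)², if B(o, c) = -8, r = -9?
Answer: 14161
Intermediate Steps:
(B(-7, r) - 111)² = (-8 - 111)² = (-119)² = 14161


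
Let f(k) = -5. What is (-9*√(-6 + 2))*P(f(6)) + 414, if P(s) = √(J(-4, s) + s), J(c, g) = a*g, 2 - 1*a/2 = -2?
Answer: 414 + 54*√5 ≈ 534.75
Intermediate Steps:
a = 8 (a = 4 - 2*(-2) = 4 + 4 = 8)
J(c, g) = 8*g
P(s) = 3*√s (P(s) = √(8*s + s) = √(9*s) = 3*√s)
(-9*√(-6 + 2))*P(f(6)) + 414 = (-9*√(-6 + 2))*(3*√(-5)) + 414 = (-18*I)*(3*(I*√5)) + 414 = (-18*I)*(3*I*√5) + 414 = 54*√5 + 414 = 414 + 54*√5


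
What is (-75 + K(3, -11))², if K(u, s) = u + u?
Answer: 4761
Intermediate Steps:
K(u, s) = 2*u
(-75 + K(3, -11))² = (-75 + 2*3)² = (-75 + 6)² = (-69)² = 4761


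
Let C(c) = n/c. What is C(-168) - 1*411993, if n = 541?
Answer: -69215365/168 ≈ -4.1200e+5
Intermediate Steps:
C(c) = 541/c
C(-168) - 1*411993 = 541/(-168) - 1*411993 = 541*(-1/168) - 411993 = -541/168 - 411993 = -69215365/168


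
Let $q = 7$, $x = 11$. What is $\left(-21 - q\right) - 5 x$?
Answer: $-83$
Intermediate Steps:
$\left(-21 - q\right) - 5 x = \left(-21 - 7\right) - 55 = -28 - 55 = -83$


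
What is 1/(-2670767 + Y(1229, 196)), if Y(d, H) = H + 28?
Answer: -1/2670543 ≈ -3.7446e-7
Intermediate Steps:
Y(d, H) = 28 + H
1/(-2670767 + Y(1229, 196)) = 1/(-2670767 + (28 + 196)) = 1/(-2670767 + 224) = 1/(-2670543) = -1/2670543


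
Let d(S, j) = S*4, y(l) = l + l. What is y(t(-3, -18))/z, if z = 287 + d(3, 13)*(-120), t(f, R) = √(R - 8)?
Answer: -2*I*√26/1153 ≈ -0.0088448*I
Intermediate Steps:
t(f, R) = √(-8 + R)
y(l) = 2*l
d(S, j) = 4*S
z = -1153 (z = 287 + (4*3)*(-120) = 287 + 12*(-120) = 287 - 1440 = -1153)
y(t(-3, -18))/z = (2*√(-8 - 18))/(-1153) = (2*√(-26))*(-1/1153) = (2*(I*√26))*(-1/1153) = (2*I*√26)*(-1/1153) = -2*I*√26/1153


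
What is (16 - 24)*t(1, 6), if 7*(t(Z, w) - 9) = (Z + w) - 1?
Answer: -552/7 ≈ -78.857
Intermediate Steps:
t(Z, w) = 62/7 + Z/7 + w/7 (t(Z, w) = 9 + ((Z + w) - 1)/7 = 9 + (-1 + Z + w)/7 = 9 + (-⅐ + Z/7 + w/7) = 62/7 + Z/7 + w/7)
(16 - 24)*t(1, 6) = (16 - 24)*(62/7 + (⅐)*1 + (⅐)*6) = -8*(62/7 + ⅐ + 6/7) = -8*69/7 = -552/7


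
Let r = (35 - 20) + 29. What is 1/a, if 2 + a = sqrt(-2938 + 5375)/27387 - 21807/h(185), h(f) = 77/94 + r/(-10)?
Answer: 552511482437772/3363630812943701939 - 3313827*sqrt(2437)/3363630812943701939 ≈ 0.00016426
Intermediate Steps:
r = 44 (r = 15 + 29 = 44)
h(f) = -1683/470 (h(f) = 77/94 + 44/(-10) = 77*(1/94) + 44*(-1/10) = 77/94 - 22/5 = -1683/470)
a = 1138436/187 + sqrt(2437)/27387 (a = -2 + (sqrt(-2938 + 5375)/27387 - 21807/(-1683/470)) = -2 + (sqrt(2437)*(1/27387) - 21807*(-470/1683)) = -2 + (sqrt(2437)/27387 + 1138810/187) = -2 + (1138810/187 + sqrt(2437)/27387) = 1138436/187 + sqrt(2437)/27387 ≈ 6087.9)
1/a = 1/(1138436/187 + sqrt(2437)/27387)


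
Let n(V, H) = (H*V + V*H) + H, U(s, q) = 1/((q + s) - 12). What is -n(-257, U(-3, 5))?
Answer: -513/10 ≈ -51.300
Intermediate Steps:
U(s, q) = 1/(-12 + q + s)
n(V, H) = H + 2*H*V (n(V, H) = (H*V + H*V) + H = 2*H*V + H = H + 2*H*V)
-n(-257, U(-3, 5)) = -(1 + 2*(-257))/(-12 + 5 - 3) = -(1 - 514)/(-10) = -(-1)*(-513)/10 = -1*513/10 = -513/10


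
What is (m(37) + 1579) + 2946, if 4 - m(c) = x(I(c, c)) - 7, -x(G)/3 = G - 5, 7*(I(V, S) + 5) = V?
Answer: 31653/7 ≈ 4521.9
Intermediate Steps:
I(V, S) = -5 + V/7
x(G) = 15 - 3*G (x(G) = -3*(G - 5) = -3*(-5 + G) = 15 - 3*G)
m(c) = -19 + 3*c/7 (m(c) = 4 - ((15 - 3*(-5 + c/7)) - 7) = 4 - ((15 + (15 - 3*c/7)) - 7) = 4 - ((30 - 3*c/7) - 7) = 4 - (23 - 3*c/7) = 4 + (-23 + 3*c/7) = -19 + 3*c/7)
(m(37) + 1579) + 2946 = ((-19 + (3/7)*37) + 1579) + 2946 = ((-19 + 111/7) + 1579) + 2946 = (-22/7 + 1579) + 2946 = 11031/7 + 2946 = 31653/7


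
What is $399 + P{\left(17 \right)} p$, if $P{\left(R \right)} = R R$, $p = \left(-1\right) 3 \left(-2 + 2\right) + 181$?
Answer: $52708$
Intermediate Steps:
$p = 181$ ($p = \left(-3\right) 0 + 181 = 0 + 181 = 181$)
$P{\left(R \right)} = R^{2}$
$399 + P{\left(17 \right)} p = 399 + 17^{2} \cdot 181 = 399 + 289 \cdot 181 = 399 + 52309 = 52708$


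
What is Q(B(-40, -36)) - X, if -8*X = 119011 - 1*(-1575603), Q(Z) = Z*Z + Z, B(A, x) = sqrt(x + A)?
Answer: 847003/4 + 2*I*sqrt(19) ≈ 2.1175e+5 + 8.7178*I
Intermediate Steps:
B(A, x) = sqrt(A + x)
Q(Z) = Z + Z**2 (Q(Z) = Z**2 + Z = Z + Z**2)
X = -847307/4 (X = -(119011 - 1*(-1575603))/8 = -(119011 + 1575603)/8 = -1/8*1694614 = -847307/4 ≈ -2.1183e+5)
Q(B(-40, -36)) - X = sqrt(-40 - 36)*(1 + sqrt(-40 - 36)) - 1*(-847307/4) = sqrt(-76)*(1 + sqrt(-76)) + 847307/4 = (2*I*sqrt(19))*(1 + 2*I*sqrt(19)) + 847307/4 = 2*I*sqrt(19)*(1 + 2*I*sqrt(19)) + 847307/4 = 847307/4 + 2*I*sqrt(19)*(1 + 2*I*sqrt(19))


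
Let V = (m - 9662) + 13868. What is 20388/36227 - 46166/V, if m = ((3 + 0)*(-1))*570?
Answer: -810783617/45211296 ≈ -17.933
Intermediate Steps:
m = -1710 (m = (3*(-1))*570 = -3*570 = -1710)
V = 2496 (V = (-1710 - 9662) + 13868 = -11372 + 13868 = 2496)
20388/36227 - 46166/V = 20388/36227 - 46166/2496 = 20388*(1/36227) - 46166*1/2496 = 20388/36227 - 23083/1248 = -810783617/45211296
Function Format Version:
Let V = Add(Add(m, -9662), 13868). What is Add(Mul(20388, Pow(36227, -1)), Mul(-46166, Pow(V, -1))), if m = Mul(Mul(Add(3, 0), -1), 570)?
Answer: Rational(-810783617, 45211296) ≈ -17.933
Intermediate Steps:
m = -1710 (m = Mul(Mul(3, -1), 570) = Mul(-3, 570) = -1710)
V = 2496 (V = Add(Add(-1710, -9662), 13868) = Add(-11372, 13868) = 2496)
Add(Mul(20388, Pow(36227, -1)), Mul(-46166, Pow(V, -1))) = Add(Mul(20388, Pow(36227, -1)), Mul(-46166, Pow(2496, -1))) = Add(Mul(20388, Rational(1, 36227)), Mul(-46166, Rational(1, 2496))) = Add(Rational(20388, 36227), Rational(-23083, 1248)) = Rational(-810783617, 45211296)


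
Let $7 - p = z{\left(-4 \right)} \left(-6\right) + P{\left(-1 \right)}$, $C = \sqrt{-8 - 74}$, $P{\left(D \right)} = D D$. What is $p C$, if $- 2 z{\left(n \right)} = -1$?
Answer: $9 i \sqrt{82} \approx 81.498 i$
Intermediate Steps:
$P{\left(D \right)} = D^{2}$
$z{\left(n \right)} = \frac{1}{2}$ ($z{\left(n \right)} = \left(- \frac{1}{2}\right) \left(-1\right) = \frac{1}{2}$)
$C = i \sqrt{82}$ ($C = \sqrt{-82} = i \sqrt{82} \approx 9.0554 i$)
$p = 9$ ($p = 7 - \left(\frac{1}{2} \left(-6\right) + \left(-1\right)^{2}\right) = 7 - \left(-3 + 1\right) = 7 - -2 = 7 + 2 = 9$)
$p C = 9 i \sqrt{82}$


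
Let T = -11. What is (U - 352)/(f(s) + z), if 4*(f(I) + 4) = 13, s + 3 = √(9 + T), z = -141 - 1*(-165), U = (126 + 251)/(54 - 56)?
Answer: -2162/93 ≈ -23.247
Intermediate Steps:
U = -377/2 (U = 377/(-2) = 377*(-½) = -377/2 ≈ -188.50)
z = 24 (z = -141 + 165 = 24)
s = -3 + I*√2 (s = -3 + √(9 - 11) = -3 + √(-2) = -3 + I*√2 ≈ -3.0 + 1.4142*I)
f(I) = -¾ (f(I) = -4 + (¼)*13 = -4 + 13/4 = -¾)
(U - 352)/(f(s) + z) = (-377/2 - 352)/(-¾ + 24) = -1081/(2*93/4) = -1081/2*4/93 = -2162/93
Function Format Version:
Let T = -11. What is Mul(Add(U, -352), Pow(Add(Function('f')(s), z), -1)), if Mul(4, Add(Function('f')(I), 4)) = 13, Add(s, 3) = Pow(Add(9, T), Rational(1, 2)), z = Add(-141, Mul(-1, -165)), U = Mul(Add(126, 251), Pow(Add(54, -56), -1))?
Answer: Rational(-2162, 93) ≈ -23.247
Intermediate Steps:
U = Rational(-377, 2) (U = Mul(377, Pow(-2, -1)) = Mul(377, Rational(-1, 2)) = Rational(-377, 2) ≈ -188.50)
z = 24 (z = Add(-141, 165) = 24)
s = Add(-3, Mul(I, Pow(2, Rational(1, 2)))) (s = Add(-3, Pow(Add(9, -11), Rational(1, 2))) = Add(-3, Pow(-2, Rational(1, 2))) = Add(-3, Mul(I, Pow(2, Rational(1, 2)))) ≈ Add(-3.0000, Mul(1.4142, I)))
Function('f')(I) = Rational(-3, 4) (Function('f')(I) = Add(-4, Mul(Rational(1, 4), 13)) = Add(-4, Rational(13, 4)) = Rational(-3, 4))
Mul(Add(U, -352), Pow(Add(Function('f')(s), z), -1)) = Mul(Add(Rational(-377, 2), -352), Pow(Add(Rational(-3, 4), 24), -1)) = Mul(Rational(-1081, 2), Pow(Rational(93, 4), -1)) = Mul(Rational(-1081, 2), Rational(4, 93)) = Rational(-2162, 93)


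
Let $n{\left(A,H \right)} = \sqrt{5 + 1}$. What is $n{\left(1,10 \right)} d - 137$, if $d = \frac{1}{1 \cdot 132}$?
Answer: $-137 + \frac{\sqrt{6}}{132} \approx -136.98$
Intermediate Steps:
$n{\left(A,H \right)} = \sqrt{6}$
$d = \frac{1}{132}$ ($d = 1 \cdot \frac{1}{132} = \frac{1}{132} \approx 0.0075758$)
$n{\left(1,10 \right)} d - 137 = \sqrt{6} \cdot \frac{1}{132} - 137 = \frac{\sqrt{6}}{132} - 137 = -137 + \frac{\sqrt{6}}{132}$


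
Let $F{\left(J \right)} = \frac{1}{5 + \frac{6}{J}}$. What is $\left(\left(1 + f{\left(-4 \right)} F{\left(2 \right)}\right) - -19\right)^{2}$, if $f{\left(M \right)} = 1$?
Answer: $\frac{25921}{64} \approx 405.02$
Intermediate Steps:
$\left(\left(1 + f{\left(-4 \right)} F{\left(2 \right)}\right) - -19\right)^{2} = \left(\left(1 + 1 \frac{2}{6 + 5 \cdot 2}\right) - -19\right)^{2} = \left(\left(1 + 1 \frac{2}{6 + 10}\right) + \left(-57 + 76\right)\right)^{2} = \left(\left(1 + 1 \cdot \frac{2}{16}\right) + 19\right)^{2} = \left(\left(1 + 1 \cdot 2 \cdot \frac{1}{16}\right) + 19\right)^{2} = \left(\left(1 + 1 \cdot \frac{1}{8}\right) + 19\right)^{2} = \left(\left(1 + \frac{1}{8}\right) + 19\right)^{2} = \left(\frac{9}{8} + 19\right)^{2} = \left(\frac{161}{8}\right)^{2} = \frac{25921}{64}$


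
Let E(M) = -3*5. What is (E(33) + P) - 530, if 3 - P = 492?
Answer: -1034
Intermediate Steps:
P = -489 (P = 3 - 1*492 = 3 - 492 = -489)
E(M) = -15
(E(33) + P) - 530 = (-15 - 489) - 530 = -504 - 530 = -1034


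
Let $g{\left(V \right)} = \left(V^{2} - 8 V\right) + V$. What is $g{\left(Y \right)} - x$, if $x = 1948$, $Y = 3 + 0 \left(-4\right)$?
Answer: $-1960$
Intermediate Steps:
$Y = 3$ ($Y = 3 + 0 = 3$)
$g{\left(V \right)} = V^{2} - 7 V$
$g{\left(Y \right)} - x = 3 \left(-7 + 3\right) - 1948 = 3 \left(-4\right) - 1948 = -12 - 1948 = -1960$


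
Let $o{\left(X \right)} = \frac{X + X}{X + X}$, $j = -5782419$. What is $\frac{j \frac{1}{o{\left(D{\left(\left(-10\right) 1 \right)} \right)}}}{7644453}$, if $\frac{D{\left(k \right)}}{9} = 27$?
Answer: $- \frac{1927473}{2548151} \approx -0.75642$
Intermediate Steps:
$D{\left(k \right)} = 243$ ($D{\left(k \right)} = 9 \cdot 27 = 243$)
$o{\left(X \right)} = 1$ ($o{\left(X \right)} = \frac{2 X}{2 X} = 2 X \frac{1}{2 X} = 1$)
$\frac{j \frac{1}{o{\left(D{\left(\left(-10\right) 1 \right)} \right)}}}{7644453} = \frac{\left(-5782419\right) 1^{-1}}{7644453} = \left(-5782419\right) 1 \cdot \frac{1}{7644453} = \left(-5782419\right) \frac{1}{7644453} = - \frac{1927473}{2548151}$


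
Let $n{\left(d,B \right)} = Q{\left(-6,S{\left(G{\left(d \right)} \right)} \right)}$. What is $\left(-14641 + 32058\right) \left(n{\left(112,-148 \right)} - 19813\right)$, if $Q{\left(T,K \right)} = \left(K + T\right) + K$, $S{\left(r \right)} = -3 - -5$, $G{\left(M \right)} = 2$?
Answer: $-345117855$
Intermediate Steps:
$S{\left(r \right)} = 2$ ($S{\left(r \right)} = -3 + 5 = 2$)
$Q{\left(T,K \right)} = T + 2 K$
$n{\left(d,B \right)} = -2$ ($n{\left(d,B \right)} = -6 + 2 \cdot 2 = -6 + 4 = -2$)
$\left(-14641 + 32058\right) \left(n{\left(112,-148 \right)} - 19813\right) = \left(-14641 + 32058\right) \left(-2 - 19813\right) = 17417 \left(-19815\right) = -345117855$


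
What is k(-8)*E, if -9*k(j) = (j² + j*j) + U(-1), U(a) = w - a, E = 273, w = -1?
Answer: -11648/3 ≈ -3882.7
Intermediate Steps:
U(a) = -1 - a
k(j) = -2*j²/9 (k(j) = -((j² + j*j) + (-1 - 1*(-1)))/9 = -((j² + j²) + (-1 + 1))/9 = -(2*j² + 0)/9 = -2*j²/9)
k(-8)*E = -2/9*(-8)²*273 = -2/9*64*273 = -128/9*273 = -11648/3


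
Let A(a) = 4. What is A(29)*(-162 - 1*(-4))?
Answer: -632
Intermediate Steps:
A(29)*(-162 - 1*(-4)) = 4*(-162 - 1*(-4)) = 4*(-162 + 4) = 4*(-158) = -632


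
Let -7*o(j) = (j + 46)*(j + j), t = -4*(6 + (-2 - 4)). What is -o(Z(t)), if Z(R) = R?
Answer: 0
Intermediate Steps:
t = 0 (t = -4*(6 - 6) = -4*0 = 0)
o(j) = -2*j*(46 + j)/7 (o(j) = -(j + 46)*(j + j)/7 = -(46 + j)*2*j/7 = -2*j*(46 + j)/7)
-o(Z(t)) = -(-2)*0*(46 + 0)/7 = -(-2)*0*46/7 = -1*0 = 0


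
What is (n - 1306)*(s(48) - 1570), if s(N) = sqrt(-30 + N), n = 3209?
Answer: -2987710 + 5709*sqrt(2) ≈ -2.9796e+6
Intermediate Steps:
(n - 1306)*(s(48) - 1570) = (3209 - 1306)*(sqrt(-30 + 48) - 1570) = 1903*(sqrt(18) - 1570) = 1903*(3*sqrt(2) - 1570) = 1903*(-1570 + 3*sqrt(2)) = -2987710 + 5709*sqrt(2)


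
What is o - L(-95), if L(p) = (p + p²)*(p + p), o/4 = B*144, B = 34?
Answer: 1716284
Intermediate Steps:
o = 19584 (o = 4*(34*144) = 4*4896 = 19584)
L(p) = 2*p*(p + p²) (L(p) = (p + p²)*(2*p) = 2*p*(p + p²))
o - L(-95) = 19584 - 2*(-95)²*(1 - 95) = 19584 - 2*9025*(-94) = 19584 - 1*(-1696700) = 19584 + 1696700 = 1716284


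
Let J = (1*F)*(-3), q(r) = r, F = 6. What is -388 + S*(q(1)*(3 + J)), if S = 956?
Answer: -14728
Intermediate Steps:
J = -18 (J = (1*6)*(-3) = 6*(-3) = -18)
-388 + S*(q(1)*(3 + J)) = -388 + 956*(1*(3 - 18)) = -388 + 956*(1*(-15)) = -388 + 956*(-15) = -388 - 14340 = -14728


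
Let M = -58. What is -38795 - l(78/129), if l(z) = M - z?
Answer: -1665665/43 ≈ -38736.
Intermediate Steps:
l(z) = -58 - z
-38795 - l(78/129) = -38795 - (-58 - 78/129) = -38795 - (-58 - 1*26/43) = -38795 - (-58 - 26/43) = -38795 - 1*(-2520/43) = -38795 + 2520/43 = -1665665/43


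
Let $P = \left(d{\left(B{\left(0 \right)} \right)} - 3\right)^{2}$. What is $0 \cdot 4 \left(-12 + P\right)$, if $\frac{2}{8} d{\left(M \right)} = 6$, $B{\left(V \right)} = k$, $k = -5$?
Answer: $0$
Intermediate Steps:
$B{\left(V \right)} = -5$
$d{\left(M \right)} = 24$ ($d{\left(M \right)} = 4 \cdot 6 = 24$)
$P = 441$ ($P = \left(24 - 3\right)^{2} = 21^{2} = 441$)
$0 \cdot 4 \left(-12 + P\right) = 0 \cdot 4 \left(-12 + 441\right) = 0 \cdot 429 = 0$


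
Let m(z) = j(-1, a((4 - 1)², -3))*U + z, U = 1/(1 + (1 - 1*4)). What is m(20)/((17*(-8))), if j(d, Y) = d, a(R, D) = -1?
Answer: -41/272 ≈ -0.15074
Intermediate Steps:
U = -½ (U = 1/(1 + (1 - 4)) = 1/(1 - 3) = 1/(-2) = -½ ≈ -0.50000)
m(z) = ½ + z (m(z) = -1*(-½) + z = ½ + z)
m(20)/((17*(-8))) = (½ + 20)/((17*(-8))) = (41/2)/(-136) = (41/2)*(-1/136) = -41/272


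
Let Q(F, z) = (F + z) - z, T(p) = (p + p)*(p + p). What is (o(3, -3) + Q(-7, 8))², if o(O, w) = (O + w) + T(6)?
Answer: 18769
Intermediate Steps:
T(p) = 4*p² (T(p) = (2*p)*(2*p) = 4*p²)
o(O, w) = 144 + O + w (o(O, w) = (O + w) + 4*6² = (O + w) + 4*36 = (O + w) + 144 = 144 + O + w)
Q(F, z) = F
(o(3, -3) + Q(-7, 8))² = ((144 + 3 - 3) - 7)² = (144 - 7)² = 137² = 18769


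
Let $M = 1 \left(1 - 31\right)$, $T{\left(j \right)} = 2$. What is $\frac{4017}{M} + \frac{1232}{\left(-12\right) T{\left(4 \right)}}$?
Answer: $- \frac{5557}{30} \approx -185.23$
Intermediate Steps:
$M = -30$ ($M = 1 \left(-30\right) = -30$)
$\frac{4017}{M} + \frac{1232}{\left(-12\right) T{\left(4 \right)}} = \frac{4017}{-30} + \frac{1232}{\left(-12\right) 2} = 4017 \left(- \frac{1}{30}\right) + \frac{1232}{-24} = - \frac{1339}{10} + 1232 \left(- \frac{1}{24}\right) = - \frac{1339}{10} - \frac{154}{3} = - \frac{5557}{30}$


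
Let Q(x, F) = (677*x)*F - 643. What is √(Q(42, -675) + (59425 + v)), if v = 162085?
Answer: I*√18972083 ≈ 4355.7*I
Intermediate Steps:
Q(x, F) = -643 + 677*F*x (Q(x, F) = 677*F*x - 643 = -643 + 677*F*x)
√(Q(42, -675) + (59425 + v)) = √((-643 + 677*(-675)*42) + (59425 + 162085)) = √((-643 - 19192950) + 221510) = √(-19193593 + 221510) = √(-18972083) = I*√18972083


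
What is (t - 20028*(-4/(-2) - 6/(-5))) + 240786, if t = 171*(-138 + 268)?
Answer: 994632/5 ≈ 1.9893e+5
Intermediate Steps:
t = 22230 (t = 171*130 = 22230)
(t - 20028*(-4/(-2) - 6/(-5))) + 240786 = (22230 - 20028*(-4/(-2) - 6/(-5))) + 240786 = (22230 - 20028*(-4*(-½) - 6*(-⅕))) + 240786 = (22230 - 20028*(2 + 6/5)) + 240786 = (22230 - 20028*16/5) + 240786 = (22230 - 320448/5) + 240786 = -209298/5 + 240786 = 994632/5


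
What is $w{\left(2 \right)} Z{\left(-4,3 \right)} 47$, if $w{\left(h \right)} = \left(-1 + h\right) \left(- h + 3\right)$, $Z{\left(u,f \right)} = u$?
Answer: $-188$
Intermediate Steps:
$w{\left(h \right)} = \left(-1 + h\right) \left(3 - h\right)$
$w{\left(2 \right)} Z{\left(-4,3 \right)} 47 = \left(-3 - 2^{2} + 4 \cdot 2\right) \left(-4\right) 47 = \left(-3 - 4 + 8\right) \left(-4\right) 47 = 1 \left(-4\right) 47 = \left(-4\right) 47 = -188$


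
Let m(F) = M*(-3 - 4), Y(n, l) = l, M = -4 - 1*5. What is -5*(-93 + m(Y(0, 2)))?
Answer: 150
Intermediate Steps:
M = -9 (M = -4 - 5 = -9)
m(F) = 63 (m(F) = -9*(-3 - 4) = -9*(-7) = 63)
-5*(-93 + m(Y(0, 2))) = -5*(-93 + 63) = -5*(-30) = 150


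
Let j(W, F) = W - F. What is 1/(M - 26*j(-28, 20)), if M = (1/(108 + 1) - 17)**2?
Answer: 11881/18257392 ≈ 0.00065075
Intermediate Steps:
M = 3429904/11881 (M = (1/109 - 17)**2 = (-1852/109)**2 = 3429904/11881 ≈ 288.69)
1/(M - 26*j(-28, 20)) = 1/(3429904/11881 - 26*(-28 - 1*20)) = 1/(3429904/11881 - 26*(-28 - 20)) = 1/(3429904/11881 - 26*(-48)) = 1/(3429904/11881 + 1248) = 1/(18257392/11881) = 11881/18257392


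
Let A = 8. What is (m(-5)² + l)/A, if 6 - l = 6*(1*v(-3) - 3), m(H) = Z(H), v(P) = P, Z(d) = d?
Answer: 67/8 ≈ 8.3750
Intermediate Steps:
m(H) = H
l = 42 (l = 6 - 6*(1*(-3) - 3) = 6 - 6*(-3 - 3) = 6 - 6*(-6) = 6 - 1*(-36) = 6 + 36 = 42)
(m(-5)² + l)/A = ((-5)² + 42)/8 = (25 + 42)*(⅛) = 67*(⅛) = 67/8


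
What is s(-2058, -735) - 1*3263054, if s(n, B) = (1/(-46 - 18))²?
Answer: -13365469183/4096 ≈ -3.2631e+6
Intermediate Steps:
s(n, B) = 1/4096 (s(n, B) = (1/(-64))² = (-1/64)² = 1/4096)
s(-2058, -735) - 1*3263054 = 1/4096 - 1*3263054 = 1/4096 - 3263054 = -13365469183/4096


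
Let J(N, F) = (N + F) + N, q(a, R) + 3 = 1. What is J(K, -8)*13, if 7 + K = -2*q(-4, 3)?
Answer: -182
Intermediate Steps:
q(a, R) = -2 (q(a, R) = -3 + 1 = -2)
K = -3 (K = -7 - 2*(-2) = -7 + 4 = -3)
J(N, F) = F + 2*N (J(N, F) = (F + N) + N = F + 2*N)
J(K, -8)*13 = (-8 + 2*(-3))*13 = (-8 - 6)*13 = -14*13 = -182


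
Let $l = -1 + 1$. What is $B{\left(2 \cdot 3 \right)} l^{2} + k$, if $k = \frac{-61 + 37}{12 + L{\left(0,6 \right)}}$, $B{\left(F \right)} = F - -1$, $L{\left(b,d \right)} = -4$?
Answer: $-3$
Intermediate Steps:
$B{\left(F \right)} = 1 + F$ ($B{\left(F \right)} = F + 1 = 1 + F$)
$l = 0$
$k = -3$ ($k = \frac{-61 + 37}{12 - 4} = - \frac{24}{8} = \left(-24\right) \frac{1}{8} = -3$)
$B{\left(2 \cdot 3 \right)} l^{2} + k = \left(1 + 2 \cdot 3\right) 0^{2} - 3 = \left(1 + 6\right) 0 - 3 = 7 \cdot 0 - 3 = 0 - 3 = -3$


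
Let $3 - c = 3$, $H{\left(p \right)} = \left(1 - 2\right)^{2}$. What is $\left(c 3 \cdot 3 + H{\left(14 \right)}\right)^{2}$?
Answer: $1$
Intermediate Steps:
$H{\left(p \right)} = 1$ ($H{\left(p \right)} = \left(-1\right)^{2} = 1$)
$c = 0$ ($c = 3 - 3 = 0$)
$\left(c 3 \cdot 3 + H{\left(14 \right)}\right)^{2} = \left(0 \cdot 3 \cdot 3 + 1\right)^{2} = \left(0 \cdot 3 + 1\right)^{2} = \left(0 + 1\right)^{2} = 1^{2} = 1$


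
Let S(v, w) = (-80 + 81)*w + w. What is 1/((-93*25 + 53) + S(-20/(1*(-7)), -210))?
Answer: -1/2692 ≈ -0.00037147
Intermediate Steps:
S(v, w) = 2*w (S(v, w) = 1*w + w = w + w = 2*w)
1/((-93*25 + 53) + S(-20/(1*(-7)), -210)) = 1/((-93*25 + 53) + 2*(-210)) = 1/((-2325 + 53) - 420) = 1/(-2272 - 420) = 1/(-2692) = -1/2692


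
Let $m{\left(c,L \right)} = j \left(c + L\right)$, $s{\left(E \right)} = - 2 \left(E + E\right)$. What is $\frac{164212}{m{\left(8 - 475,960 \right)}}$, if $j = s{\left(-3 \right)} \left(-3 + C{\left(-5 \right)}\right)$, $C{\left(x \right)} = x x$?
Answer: $\frac{41053}{32538} \approx 1.2617$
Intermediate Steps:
$C{\left(x \right)} = x^{2}$
$s{\left(E \right)} = - 4 E$ ($s{\left(E \right)} = - 2 \cdot 2 E = - 4 E$)
$j = 264$ ($j = \left(-4\right) \left(-3\right) \left(-3 + \left(-5\right)^{2}\right) = 12 \left(-3 + 25\right) = 12 \cdot 22 = 264$)
$m{\left(c,L \right)} = 264 L + 264 c$ ($m{\left(c,L \right)} = 264 \left(c + L\right) = 264 \left(L + c\right) = 264 L + 264 c$)
$\frac{164212}{m{\left(8 - 475,960 \right)}} = \frac{164212}{264 \cdot 960 + 264 \left(8 - 475\right)} = \frac{164212}{253440 + 264 \left(-467\right)} = \frac{164212}{253440 - 123288} = \frac{164212}{130152} = 164212 \cdot \frac{1}{130152} = \frac{41053}{32538}$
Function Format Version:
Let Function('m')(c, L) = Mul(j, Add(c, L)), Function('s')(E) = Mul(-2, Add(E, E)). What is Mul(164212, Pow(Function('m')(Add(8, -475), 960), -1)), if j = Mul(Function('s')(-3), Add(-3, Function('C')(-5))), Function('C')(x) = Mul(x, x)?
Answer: Rational(41053, 32538) ≈ 1.2617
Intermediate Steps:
Function('C')(x) = Pow(x, 2)
Function('s')(E) = Mul(-4, E) (Function('s')(E) = Mul(-2, Mul(2, E)) = Mul(-4, E))
j = 264 (j = Mul(Mul(-4, -3), Add(-3, Pow(-5, 2))) = Mul(12, Add(-3, 25)) = Mul(12, 22) = 264)
Function('m')(c, L) = Add(Mul(264, L), Mul(264, c)) (Function('m')(c, L) = Mul(264, Add(c, L)) = Mul(264, Add(L, c)) = Add(Mul(264, L), Mul(264, c)))
Mul(164212, Pow(Function('m')(Add(8, -475), 960), -1)) = Mul(164212, Pow(Add(Mul(264, 960), Mul(264, Add(8, -475))), -1)) = Mul(164212, Pow(Add(253440, Mul(264, -467)), -1)) = Mul(164212, Pow(Add(253440, -123288), -1)) = Mul(164212, Pow(130152, -1)) = Mul(164212, Rational(1, 130152)) = Rational(41053, 32538)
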